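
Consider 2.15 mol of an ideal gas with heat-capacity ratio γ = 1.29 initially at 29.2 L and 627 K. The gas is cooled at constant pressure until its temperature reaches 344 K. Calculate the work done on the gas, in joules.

5060 J

P₁ = nRT₁/V₁ = 2.15×8.314×627/29.2 = 384 kPa.
Isobaric: P stays 384 kPa; V/T = const ⇒ T₂ = 344 K, V₂ = 16.0 L.
W = PΔV = 384×(16.0−29.2) kPa·L = -5060 J.
Work done on the gas = −W_by = 5060 J.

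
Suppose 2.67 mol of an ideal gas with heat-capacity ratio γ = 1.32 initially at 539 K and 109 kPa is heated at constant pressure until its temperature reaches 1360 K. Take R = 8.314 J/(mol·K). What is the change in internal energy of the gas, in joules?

V₁ = nRT₁/P₁ = 2.67×8.314×539/109 = 110 L.
Isobaric: P stays 109 kPa; V/T = const ⇒ T₂ = 1360 K, V₂ = 277 L.
For an ideal gas ΔU = nCvΔT with Cv = R/(γ−1) = 26.0 J/(mol·K).
ΔU = 2.67×26.0×(1360−539) = 57000 J.

57000 J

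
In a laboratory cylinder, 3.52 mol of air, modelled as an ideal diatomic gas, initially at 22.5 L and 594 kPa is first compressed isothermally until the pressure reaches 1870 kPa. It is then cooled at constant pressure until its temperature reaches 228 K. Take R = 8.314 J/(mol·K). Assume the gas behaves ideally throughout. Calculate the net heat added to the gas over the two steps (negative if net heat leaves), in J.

-38800 J

T₁ = P₁V₁/(nR) = 594×22.5/(3.52×8.314) = 457 K.
Step 1 — Isothermal: T stays 457 K; PV = const ⇒ V₂ = 7.15 L, P₂ = 1870 kPa.
ΔU = 0 (ideal gas, T constant).
W = nRT ln(V₂/V₁) = 3.52×8.314×457×ln(0.318) = -15300 J.
Q = ΔU + W = -15300 J.
State after step 1: P = 1870 kPa, V = 7.15 L, T = 457 K.
Step 2 — Isobaric: P stays 1870 kPa; V/T = const ⇒ T₂ = 228 K, V₂ = 3.57 L.
W = PΔV = 1870×(3.57−7.15) kPa·L = -6690 J.
ΔU = nCvΔT = 3.52×20.8×(228−457) = -16700 J.
Q = ΔU + W = nCpΔT = -23400 J.
Net over both steps: W = -22000 J, Q = -38800 J, ΔU = -16700 J.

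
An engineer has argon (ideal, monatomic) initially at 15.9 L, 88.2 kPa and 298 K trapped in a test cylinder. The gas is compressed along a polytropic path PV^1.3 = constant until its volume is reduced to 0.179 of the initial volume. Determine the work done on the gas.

3160 J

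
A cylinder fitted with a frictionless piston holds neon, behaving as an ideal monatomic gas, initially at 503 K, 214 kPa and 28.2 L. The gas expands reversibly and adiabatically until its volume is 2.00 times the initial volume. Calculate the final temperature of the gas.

Adiabatic: TV^(γ−1) = const ⇒ T₂ = 503×(0.500)^0.667 = 317 K; PV^γ = const ⇒ P₂ = 67.4 kPa.

317 K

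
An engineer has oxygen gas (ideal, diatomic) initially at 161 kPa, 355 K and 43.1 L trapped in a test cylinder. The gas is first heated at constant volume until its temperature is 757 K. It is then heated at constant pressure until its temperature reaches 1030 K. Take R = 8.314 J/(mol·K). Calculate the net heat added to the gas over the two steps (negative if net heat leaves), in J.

n = P₁V₁/(RT₁) = 161×43.1/(8.314×355) = 2.35 mol.
Step 1 — Isochoric: V stays 43.1 L; P/T = const ⇒ T₂ = 757 K, P₂ = 343 kPa.
W = 0 (no volume change).
ΔU = nCvΔT = 2.35×20.8×(757−355) = 19600 J.
Q = ΔU = 19600 J.
State after step 1: P = 343 kPa, V = 43.1 L, T = 757 K.
Step 2 — Isobaric: P stays 343 kPa; V/T = const ⇒ T₂ = 1030 K, V₂ = 58.6 L.
W = PΔV = 343×(58.6−43.1) kPa·L = 5340 J.
ΔU = nCvΔT = 2.35×20.8×(1030−757) = 13300 J.
Q = ΔU + W = nCpΔT = 18700 J.
Net over both steps: W = 5340 J, Q = 38300 J, ΔU = 33000 J.

38300 J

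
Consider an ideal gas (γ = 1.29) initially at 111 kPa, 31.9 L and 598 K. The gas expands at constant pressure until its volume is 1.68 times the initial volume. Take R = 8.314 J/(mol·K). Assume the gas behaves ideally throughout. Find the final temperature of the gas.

1000 K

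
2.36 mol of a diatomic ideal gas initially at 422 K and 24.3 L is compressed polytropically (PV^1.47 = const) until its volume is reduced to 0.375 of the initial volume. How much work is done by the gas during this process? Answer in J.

P₁ = nRT₁/V₁ = 2.36×8.314×422/24.3 = 341 kPa.
Polytropic n=1.47: T₂ = T₁(V₁/V₂)^(n−1) = 422×(2.67)^0.47 = 669 K; P₂ = P₁(V₁/V₂)^n = 1440 kPa.
W = (P₁V₁−P₂V₂)/(n−1) = (341×24.3−1440×9.11)/0.47 = -10300 J.

-10300 J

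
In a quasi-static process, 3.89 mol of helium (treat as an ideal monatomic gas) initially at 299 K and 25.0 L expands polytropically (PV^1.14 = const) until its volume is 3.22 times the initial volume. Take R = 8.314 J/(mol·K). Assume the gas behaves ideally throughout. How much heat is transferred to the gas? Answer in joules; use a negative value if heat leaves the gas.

8240 J

P₁ = nRT₁/V₁ = 3.89×8.314×299/25.0 = 387 kPa.
Polytropic n=1.14: T₂ = T₁(V₁/V₂)^(n−1) = 299×(0.311)^0.14 = 254 K; P₂ = P₁(V₁/V₂)^n = 102 kPa.
W = (P₁V₁−P₂V₂)/(n−1) = (387×25.0−102×80.5)/0.14 = 10400 J.
ΔU = nCvΔT = 3.89×12.5×(254−299) = -2190 J.
Q = ΔU + W = 8240 J.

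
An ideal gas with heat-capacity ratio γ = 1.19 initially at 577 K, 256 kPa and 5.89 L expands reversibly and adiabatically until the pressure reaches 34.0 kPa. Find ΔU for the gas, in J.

n = P₁V₁/(RT₁) = 256×5.89/(8.314×577) = 0.314 mol.
Adiabatic: T₂/T₁ = (P₂/P₁)^((γ−1)/γ) ⇒ T₂ = 577×(0.133)^0.160 = 418 K; V₂ = 32.1 L.
For an ideal gas ΔU = nCvΔT with Cv = R/(γ−1) = 43.8 J/(mol·K).
ΔU = 0.314×43.8×(418−577) = -2190 J.

-2190 J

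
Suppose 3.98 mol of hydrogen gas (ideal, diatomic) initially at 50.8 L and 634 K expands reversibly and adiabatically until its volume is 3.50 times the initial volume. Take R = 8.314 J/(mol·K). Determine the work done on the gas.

-20700 J

P₁ = nRT₁/V₁ = 3.98×8.314×634/50.8 = 413 kPa.
Adiabatic: TV^(γ−1) = const ⇒ T₂ = 634×(0.286)^0.400 = 384 K; PV^γ = const ⇒ P₂ = 71.5 kPa.
ΔU = nCvΔT = 3.98×20.8×(384−634) = -20700 J.
Q = 0 for an adiabatic process, so W = −ΔU = 20700 J.
Work done on the gas = −W_by = -20700 J.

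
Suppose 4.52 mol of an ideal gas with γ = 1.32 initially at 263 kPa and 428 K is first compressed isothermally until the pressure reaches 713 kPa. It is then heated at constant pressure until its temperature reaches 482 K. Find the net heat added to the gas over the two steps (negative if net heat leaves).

V₁ = nRT₁/P₁ = 4.52×8.314×428/263 = 61.2 L.
Step 1 — Isothermal: T stays 428 K; PV = const ⇒ V₂ = 22.6 L, P₂ = 713 kPa.
ΔU = 0 (ideal gas, T constant).
W = nRT ln(V₂/V₁) = 4.52×8.314×428×ln(0.369) = -16000 J.
Q = ΔU + W = -16000 J.
State after step 1: P = 713 kPa, V = 22.6 L, T = 428 K.
Step 2 — Isobaric: P stays 713 kPa; V/T = const ⇒ T₂ = 482 K, V₂ = 25.4 L.
W = PΔV = 713×(25.4−22.6) kPa·L = 2030 J.
ΔU = nCvΔT = 4.52×26.0×(482−428) = 6340 J.
Q = ΔU + W = nCpΔT = 8370 J.
Net over both steps: W = -14000 J, Q = -7670 J, ΔU = 6340 J.

-7670 J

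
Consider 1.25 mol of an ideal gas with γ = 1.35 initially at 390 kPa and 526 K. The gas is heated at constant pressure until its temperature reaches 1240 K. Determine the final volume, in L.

33.0 L

V₁ = nRT₁/P₁ = 1.25×8.314×526/390 = 14.0 L.
Isobaric: P stays 390 kPa; V/T = const ⇒ T₂ = 1240 K, V₂ = 33.0 L.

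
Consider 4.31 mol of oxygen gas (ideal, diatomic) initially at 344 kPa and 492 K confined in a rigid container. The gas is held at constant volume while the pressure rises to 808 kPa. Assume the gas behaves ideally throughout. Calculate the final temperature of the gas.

V₁ = nRT₁/P₁ = 4.31×8.314×492/344 = 51.3 L.
Isochoric: V stays 51.3 L; P/T = const ⇒ T₂ = 1160 K, P₂ = 808 kPa.

1160 K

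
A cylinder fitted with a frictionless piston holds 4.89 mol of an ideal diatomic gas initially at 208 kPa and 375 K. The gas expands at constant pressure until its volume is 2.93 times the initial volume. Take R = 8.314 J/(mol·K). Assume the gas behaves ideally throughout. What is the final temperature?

V₁ = nRT₁/P₁ = 4.89×8.314×375/208 = 73.3 L.
Isobaric: P stays 208 kPa; V/T = const ⇒ T₂ = 1100 K, V₂ = 215 L.

1100 K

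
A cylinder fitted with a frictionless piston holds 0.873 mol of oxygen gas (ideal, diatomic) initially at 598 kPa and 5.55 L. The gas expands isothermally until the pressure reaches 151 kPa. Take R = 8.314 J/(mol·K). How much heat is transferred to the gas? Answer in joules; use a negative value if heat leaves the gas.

T₁ = P₁V₁/(nR) = 598×5.55/(0.873×8.314) = 457 K.
Isothermal: T stays 457 K; PV = const ⇒ V₂ = 22.0 L, P₂ = 151 kPa.
ΔU = 0 (ideal gas, T constant).
W = nRT ln(V₂/V₁) = 0.873×8.314×457×ln(3.96) = 4570 J.
Q = ΔU + W = 4570 J.

4570 J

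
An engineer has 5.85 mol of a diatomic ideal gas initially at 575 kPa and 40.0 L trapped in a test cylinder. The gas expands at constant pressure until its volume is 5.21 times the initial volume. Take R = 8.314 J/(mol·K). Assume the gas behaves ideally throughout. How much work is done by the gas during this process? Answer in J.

96800 J

T₁ = P₁V₁/(nR) = 575×40.0/(5.85×8.314) = 473 K.
Isobaric: P stays 575 kPa; V/T = const ⇒ T₂ = 2460 K, V₂ = 208 L.
W = PΔV = 575×(208−40.0) kPa·L = 96800 J.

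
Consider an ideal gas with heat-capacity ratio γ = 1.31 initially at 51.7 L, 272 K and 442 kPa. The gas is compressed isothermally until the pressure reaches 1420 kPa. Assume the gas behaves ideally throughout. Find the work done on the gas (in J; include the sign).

26700 J

n = P₁V₁/(RT₁) = 442×51.7/(8.314×272) = 10.1 mol.
Isothermal: T stays 272 K; PV = const ⇒ V₂ = 16.1 L, P₂ = 1420 kPa.
W = nRT ln(V₂/V₁) = 10.1×8.314×272×ln(0.311) = -26700 J.
Work done on the gas = −W_by = 26700 J.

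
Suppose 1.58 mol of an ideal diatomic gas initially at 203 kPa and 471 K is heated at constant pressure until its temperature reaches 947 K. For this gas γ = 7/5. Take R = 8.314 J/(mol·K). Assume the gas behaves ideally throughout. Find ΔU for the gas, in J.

V₁ = nRT₁/P₁ = 1.58×8.314×471/203 = 30.5 L.
Isobaric: P stays 203 kPa; V/T = const ⇒ T₂ = 947 K, V₂ = 61.3 L.
For an ideal gas ΔU = nCvΔT with Cv = (5/2)R = 20.8 J/(mol·K).
ΔU = 1.58×20.8×(947−471) = 15600 J.

15600 J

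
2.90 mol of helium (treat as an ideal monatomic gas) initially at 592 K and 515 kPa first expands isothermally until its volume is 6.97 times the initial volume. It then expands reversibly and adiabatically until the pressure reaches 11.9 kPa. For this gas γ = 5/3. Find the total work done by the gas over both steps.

38800 J

V₁ = nRT₁/P₁ = 2.90×8.314×592/515 = 27.7 L.
Step 1 — Isothermal: T stays 592 K; PV = const ⇒ V₂ = 193 L, P₂ = 73.9 kPa.
ΔU = 0 (ideal gas, T constant).
W = nRT ln(V₂/V₁) = 2.90×8.314×592×ln(6.97) = 27700 J.
Q = ΔU + W = 27700 J.
State after step 1: P = 73.9 kPa, V = 193 L, T = 592 K.
Step 2 — Adiabatic: T₂/T₁ = (P₂/P₁)^((γ−1)/γ) ⇒ T₂ = 592×(0.161)^0.400 = 285 K; V₂ = 578 L.
ΔU = nCvΔT = 2.90×12.5×(285−592) = -11100 J.
Q = 0 for an adiabatic process, so W = −ΔU = 11100 J.
Net over both steps: W = 38800 J, Q = 27700 J, ΔU = -11100 J.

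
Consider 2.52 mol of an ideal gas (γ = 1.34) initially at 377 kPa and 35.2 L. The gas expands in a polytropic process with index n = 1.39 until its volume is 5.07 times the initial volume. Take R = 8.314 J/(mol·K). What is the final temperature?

T₁ = P₁V₁/(nR) = 377×35.2/(2.52×8.314) = 633 K.
Polytropic n=1.39: T₂ = T₁(V₁/V₂)^(n−1) = 633×(0.197)^0.39 = 336 K; P₂ = P₁(V₁/V₂)^n = 39.5 kPa.

336 K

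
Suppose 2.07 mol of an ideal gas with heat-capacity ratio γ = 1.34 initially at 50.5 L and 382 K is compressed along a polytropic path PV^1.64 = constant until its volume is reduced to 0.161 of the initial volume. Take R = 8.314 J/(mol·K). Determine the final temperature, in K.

1230 K

P₁ = nRT₁/V₁ = 2.07×8.314×382/50.5 = 130 kPa.
Polytropic n=1.64: T₂ = T₁(V₁/V₂)^(n−1) = 382×(6.21)^0.64 = 1230 K; P₂ = P₁(V₁/V₂)^n = 2600 kPa.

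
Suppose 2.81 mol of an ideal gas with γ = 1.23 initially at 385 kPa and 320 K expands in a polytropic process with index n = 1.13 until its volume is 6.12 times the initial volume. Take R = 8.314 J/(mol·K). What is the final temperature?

V₁ = nRT₁/P₁ = 2.81×8.314×320/385 = 19.4 L.
Polytropic n=1.13: T₂ = T₁(V₁/V₂)^(n−1) = 320×(0.163)^0.13 = 253 K; P₂ = P₁(V₁/V₂)^n = 49.7 kPa.

253 K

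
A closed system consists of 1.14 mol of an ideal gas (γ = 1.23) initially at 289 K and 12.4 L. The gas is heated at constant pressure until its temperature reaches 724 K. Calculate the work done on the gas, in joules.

-4120 J

P₁ = nRT₁/V₁ = 1.14×8.314×289/12.4 = 221 kPa.
Isobaric: P stays 221 kPa; V/T = const ⇒ T₂ = 724 K, V₂ = 31.1 L.
W = PΔV = 221×(31.1−12.4) kPa·L = 4120 J.
Work done on the gas = −W_by = -4120 J.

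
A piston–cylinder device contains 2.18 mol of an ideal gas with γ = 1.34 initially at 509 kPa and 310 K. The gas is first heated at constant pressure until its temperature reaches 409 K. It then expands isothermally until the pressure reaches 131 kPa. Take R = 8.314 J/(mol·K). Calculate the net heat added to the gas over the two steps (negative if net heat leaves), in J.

17100 J

V₁ = nRT₁/P₁ = 2.18×8.314×310/509 = 11.0 L.
Step 1 — Isobaric: P stays 509 kPa; V/T = const ⇒ T₂ = 409 K, V₂ = 14.6 L.
W = PΔV = 509×(14.6−11.0) kPa·L = 1790 J.
ΔU = nCvΔT = 2.18×24.5×(409−310) = 5280 J.
Q = ΔU + W = nCpΔT = 7070 J.
State after step 1: P = 509 kPa, V = 14.6 L, T = 409 K.
Step 2 — Isothermal: T stays 409 K; PV = const ⇒ V₂ = 56.6 L, P₂ = 131 kPa.
ΔU = 0 (ideal gas, T constant).
W = nRT ln(V₂/V₁) = 2.18×8.314×409×ln(3.89) = 10100 J.
Q = ΔU + W = 10100 J.
Net over both steps: W = 11900 J, Q = 17100 J, ΔU = 5280 J.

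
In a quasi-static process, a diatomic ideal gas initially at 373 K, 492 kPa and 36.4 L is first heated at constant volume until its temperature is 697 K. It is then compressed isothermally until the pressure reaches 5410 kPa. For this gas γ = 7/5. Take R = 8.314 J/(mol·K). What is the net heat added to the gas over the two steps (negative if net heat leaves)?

n = P₁V₁/(RT₁) = 492×36.4/(8.314×373) = 5.77 mol.
Step 1 — Isochoric: V stays 36.4 L; P/T = const ⇒ T₂ = 697 K, P₂ = 919 kPa.
W = 0 (no volume change).
ΔU = nCvΔT = 5.77×20.8×(697−373) = 38900 J.
Q = ΔU = 38900 J.
State after step 1: P = 919 kPa, V = 36.4 L, T = 697 K.
Step 2 — Isothermal: T stays 697 K; PV = const ⇒ V₂ = 6.19 L, P₂ = 5410 kPa.
ΔU = 0 (ideal gas, T constant).
W = nRT ln(V₂/V₁) = 5.77×8.314×697×ln(0.170) = -59300 J.
Q = ΔU + W = -59300 J.
Net over both steps: W = -59300 J, Q = -20400 J, ΔU = 38900 J.

-20400 J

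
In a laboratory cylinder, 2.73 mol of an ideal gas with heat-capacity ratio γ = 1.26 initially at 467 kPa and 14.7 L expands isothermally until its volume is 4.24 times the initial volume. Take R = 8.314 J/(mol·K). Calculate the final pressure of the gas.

T₁ = P₁V₁/(nR) = 467×14.7/(2.73×8.314) = 302 K.
Isothermal: T stays 302 K; PV = const ⇒ V₂ = 62.3 L, P₂ = 110 kPa.

110 kPa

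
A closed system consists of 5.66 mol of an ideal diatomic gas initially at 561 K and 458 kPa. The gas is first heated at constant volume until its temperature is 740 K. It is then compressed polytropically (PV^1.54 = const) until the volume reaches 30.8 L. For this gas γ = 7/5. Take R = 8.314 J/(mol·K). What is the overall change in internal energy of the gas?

56100 J

V₁ = nRT₁/P₁ = 5.66×8.314×561/458 = 57.6 L.
Step 1 — Isochoric: V stays 57.6 L; P/T = const ⇒ T₂ = 740 K, P₂ = 604 kPa.
W = 0 (no volume change).
ΔU = nCvΔT = 5.66×20.8×(740−561) = 21100 J.
Q = ΔU = 21100 J.
State after step 1: P = 604 kPa, V = 57.6 L, T = 740 K.
Step 2 — Polytropic n=1.54: T₂ = T₁(V₁/V₂)^(n−1) = 740×(1.87)^0.54 = 1040 K; P₂ = P₁(V₁/V₂)^n = 1590 kPa.
W = (P₁V₁−P₂V₂)/(n−1) = (604×57.6−1590×30.8)/0.54 = -26000 J.
ΔU = nCvΔT = 5.66×20.8×(1040−740) = 35100 J.
Q = ΔU + W = 9090 J.
Net over both steps: W = -26000 J, Q = 30100 J, ΔU = 56100 J.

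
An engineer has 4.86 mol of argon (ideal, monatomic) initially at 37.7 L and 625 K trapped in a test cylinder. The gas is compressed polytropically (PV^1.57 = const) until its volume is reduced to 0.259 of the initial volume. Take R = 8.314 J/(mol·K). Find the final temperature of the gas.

1350 K

P₁ = nRT₁/V₁ = 4.86×8.314×625/37.7 = 670 kPa.
Polytropic n=1.57: T₂ = T₁(V₁/V₂)^(n−1) = 625×(3.86)^0.57 = 1350 K; P₂ = P₁(V₁/V₂)^n = 5590 kPa.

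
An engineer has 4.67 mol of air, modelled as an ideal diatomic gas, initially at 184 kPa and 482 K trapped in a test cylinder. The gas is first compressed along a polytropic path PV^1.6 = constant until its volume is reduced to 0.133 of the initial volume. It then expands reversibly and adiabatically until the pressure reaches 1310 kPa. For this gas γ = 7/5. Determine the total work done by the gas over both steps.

-25800 J

V₁ = nRT₁/P₁ = 4.67×8.314×482/184 = 102 L.
Step 1 — Polytropic n=1.6: T₂ = T₁(V₁/V₂)^(n−1) = 482×(7.52)^0.60 = 1620 K; P₂ = P₁(V₁/V₂)^n = 4640 kPa.
W = (P₁V₁−P₂V₂)/(n−1) = (184×102−4640×13.5)/0.60 = -73500 J.
ΔU = nCvΔT = 4.67×20.8×(1620−482) = 110000 J.
Q = ΔU + W = 36700 J.
State after step 1: P = 4640 kPa, V = 13.5 L, T = 1620 K.
Step 2 — Adiabatic: T₂/T₁ = (P₂/P₁)^((γ−1)/γ) ⇒ T₂ = 1620×(0.282)^0.286 = 1130 K; V₂ = 33.4 L.
ΔU = nCvΔT = 4.67×20.8×(1130−1620) = -47600 J.
Q = 0 for an adiabatic process, so W = −ΔU = 47600 J.
Net over both steps: W = -25800 J, Q = 36700 J, ΔU = 62600 J.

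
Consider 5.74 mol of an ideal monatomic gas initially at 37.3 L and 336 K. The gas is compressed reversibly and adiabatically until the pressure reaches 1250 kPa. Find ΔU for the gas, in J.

P₁ = nRT₁/V₁ = 5.74×8.314×336/37.3 = 430 kPa.
Adiabatic: T₂/T₁ = (P₂/P₁)^((γ−1)/γ) ⇒ T₂ = 336×(2.91)^0.400 = 515 K; V₂ = 19.7 L.
For an ideal gas ΔU = nCvΔT with Cv = (3/2)R = 12.5 J/(mol·K).
ΔU = 5.74×12.5×(515−336) = 12800 J.

12800 J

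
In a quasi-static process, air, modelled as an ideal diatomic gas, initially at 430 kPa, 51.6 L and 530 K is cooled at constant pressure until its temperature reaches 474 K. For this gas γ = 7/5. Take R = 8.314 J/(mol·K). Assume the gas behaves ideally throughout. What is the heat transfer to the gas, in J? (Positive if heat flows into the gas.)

-8210 J

n = P₁V₁/(RT₁) = 430×51.6/(8.314×530) = 5.04 mol.
Isobaric: P stays 430 kPa; V/T = const ⇒ T₂ = 474 K, V₂ = 46.1 L.
W = PΔV = 430×(46.1−51.6) kPa·L = -2340 J.
ΔU = nCvΔT = 5.04×20.8×(474−530) = -5860 J.
Q = ΔU + W = nCpΔT = -8210 J.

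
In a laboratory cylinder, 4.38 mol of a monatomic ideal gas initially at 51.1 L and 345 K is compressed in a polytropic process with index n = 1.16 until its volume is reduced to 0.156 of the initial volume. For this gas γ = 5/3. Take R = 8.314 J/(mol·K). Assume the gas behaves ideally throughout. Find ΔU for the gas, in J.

6520 J

P₁ = nRT₁/V₁ = 4.38×8.314×345/51.1 = 246 kPa.
Polytropic n=1.16: T₂ = T₁(V₁/V₂)^(n−1) = 345×(6.41)^0.16 = 464 K; P₂ = P₁(V₁/V₂)^n = 2120 kPa.
For an ideal gas ΔU = nCvΔT with Cv = (3/2)R = 12.5 J/(mol·K).
ΔU = 4.38×12.5×(464−345) = 6520 J.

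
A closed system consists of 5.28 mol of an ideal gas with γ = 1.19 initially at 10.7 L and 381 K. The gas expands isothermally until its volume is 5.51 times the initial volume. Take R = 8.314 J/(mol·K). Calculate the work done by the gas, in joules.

P₁ = nRT₁/V₁ = 5.28×8.314×381/10.7 = 1560 kPa.
Isothermal: T stays 381 K; PV = const ⇒ V₂ = 59.0 L, P₂ = 284 kPa.
W = nRT ln(V₂/V₁) = 5.28×8.314×381×ln(5.51) = 28500 J.

28500 J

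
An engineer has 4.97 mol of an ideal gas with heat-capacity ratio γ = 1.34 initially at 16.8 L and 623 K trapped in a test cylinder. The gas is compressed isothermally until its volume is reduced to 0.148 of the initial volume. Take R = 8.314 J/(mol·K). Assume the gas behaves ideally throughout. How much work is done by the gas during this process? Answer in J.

P₁ = nRT₁/V₁ = 4.97×8.314×623/16.8 = 1530 kPa.
Isothermal: T stays 623 K; PV = const ⇒ V₂ = 2.49 L, P₂ = 10400 kPa.
W = nRT ln(V₂/V₁) = 4.97×8.314×623×ln(0.148) = -49200 J.

-49200 J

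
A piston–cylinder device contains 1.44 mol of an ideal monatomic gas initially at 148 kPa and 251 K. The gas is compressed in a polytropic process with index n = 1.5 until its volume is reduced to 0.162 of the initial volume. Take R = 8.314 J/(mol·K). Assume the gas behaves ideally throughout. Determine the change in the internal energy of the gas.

6690 J

V₁ = nRT₁/P₁ = 1.44×8.314×251/148 = 20.3 L.
Polytropic n=1.5: T₂ = T₁(V₁/V₂)^(n−1) = 251×(6.17)^0.50 = 624 K; P₂ = P₁(V₁/V₂)^n = 2270 kPa.
For an ideal gas ΔU = nCvΔT with Cv = (3/2)R = 12.5 J/(mol·K).
ΔU = 1.44×12.5×(624−251) = 6690 J.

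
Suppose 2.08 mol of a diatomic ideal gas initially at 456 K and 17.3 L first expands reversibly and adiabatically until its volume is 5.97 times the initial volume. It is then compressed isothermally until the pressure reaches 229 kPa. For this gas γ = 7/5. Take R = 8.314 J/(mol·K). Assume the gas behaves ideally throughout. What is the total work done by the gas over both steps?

P₁ = nRT₁/V₁ = 2.08×8.314×456/17.3 = 456 kPa.
Step 1 — Adiabatic: TV^(γ−1) = const ⇒ T₂ = 456×(0.168)^0.400 = 223 K; PV^γ = const ⇒ P₂ = 37.4 kPa.
ΔU = nCvΔT = 2.08×20.8×(223−456) = -10100 J.
Q = 0 for an adiabatic process, so W = −ΔU = 10100 J.
State after step 1: P = 37.4 kPa, V = 103 L, T = 223 K.
Step 2 — Isothermal: T stays 223 K; PV = const ⇒ V₂ = 16.9 L, P₂ = 229 kPa.
ΔU = 0 (ideal gas, T constant).
W = nRT ln(V₂/V₁) = 2.08×8.314×223×ln(0.163) = -7000 J.
Q = ΔU + W = -7000 J.
Net over both steps: W = 3070 J, Q = -7000 J, ΔU = -10100 J.

3070 J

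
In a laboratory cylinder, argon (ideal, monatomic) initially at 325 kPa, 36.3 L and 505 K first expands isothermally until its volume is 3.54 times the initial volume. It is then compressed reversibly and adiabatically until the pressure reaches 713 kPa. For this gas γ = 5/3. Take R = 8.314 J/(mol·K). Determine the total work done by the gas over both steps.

n = P₁V₁/(RT₁) = 325×36.3/(8.314×505) = 2.81 mol.
Step 1 — Isothermal: T stays 505 K; PV = const ⇒ V₂ = 129 L, P₂ = 91.8 kPa.
ΔU = 0 (ideal gas, T constant).
W = nRT ln(V₂/V₁) = 2.81×8.314×505×ln(3.54) = 14900 J.
Q = ΔU + W = 14900 J.
State after step 1: P = 91.8 kPa, V = 129 L, T = 505 K.
Step 2 — Adiabatic: T₂/T₁ = (P₂/P₁)^((γ−1)/γ) ⇒ T₂ = 505×(7.77)^0.400 = 1150 K; V₂ = 37.6 L.
ΔU = nCvΔT = 2.81×12.5×(1150−505) = 22500 J.
Q = 0 for an adiabatic process, so W = −ΔU = -22500 J.
Net over both steps: W = -7570 J, Q = 14900 J, ΔU = 22500 J.

-7570 J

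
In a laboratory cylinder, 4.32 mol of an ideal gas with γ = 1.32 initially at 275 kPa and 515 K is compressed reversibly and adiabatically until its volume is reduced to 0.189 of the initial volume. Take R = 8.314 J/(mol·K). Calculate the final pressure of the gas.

2480 kPa

V₁ = nRT₁/P₁ = 4.32×8.314×515/275 = 67.3 L.
Adiabatic: TV^(γ−1) = const ⇒ T₂ = 515×(5.29)^0.320 = 878 K; PV^γ = const ⇒ P₂ = 2480 kPa.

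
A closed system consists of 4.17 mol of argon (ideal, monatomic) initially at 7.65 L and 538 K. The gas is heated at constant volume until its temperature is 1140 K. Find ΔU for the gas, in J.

P₁ = nRT₁/V₁ = 4.17×8.314×538/7.65 = 2440 kPa.
Isochoric: V stays 7.65 L; P/T = const ⇒ T₂ = 1140 K, P₂ = 5170 kPa.
For an ideal gas ΔU = nCvΔT with Cv = (3/2)R = 12.5 J/(mol·K).
ΔU = 4.17×12.5×(1140−538) = 31300 J.

31300 J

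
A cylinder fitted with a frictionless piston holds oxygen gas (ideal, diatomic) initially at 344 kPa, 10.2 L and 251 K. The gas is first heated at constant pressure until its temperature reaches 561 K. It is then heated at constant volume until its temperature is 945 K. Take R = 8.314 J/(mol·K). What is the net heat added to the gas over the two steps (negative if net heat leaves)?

28600 J

n = P₁V₁/(RT₁) = 344×10.2/(8.314×251) = 1.68 mol.
Step 1 — Isobaric: P stays 344 kPa; V/T = const ⇒ T₂ = 561 K, V₂ = 22.8 L.
W = PΔV = 344×(22.8−10.2) kPa·L = 4330 J.
ΔU = nCvΔT = 1.68×20.8×(561−251) = 10800 J.
Q = ΔU + W = nCpΔT = 15200 J.
State after step 1: P = 344 kPa, V = 22.8 L, T = 561 K.
Step 2 — Isochoric: V stays 22.8 L; P/T = const ⇒ T₂ = 945 K, P₂ = 579 kPa.
W = 0 (no volume change).
ΔU = nCvΔT = 1.68×20.8×(945−561) = 13400 J.
Q = ΔU = 13400 J.
Net over both steps: W = 4330 J, Q = 28600 J, ΔU = 24300 J.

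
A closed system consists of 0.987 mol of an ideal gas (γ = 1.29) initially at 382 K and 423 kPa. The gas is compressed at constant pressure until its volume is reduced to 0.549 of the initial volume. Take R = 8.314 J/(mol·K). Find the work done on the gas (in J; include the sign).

V₁ = nRT₁/P₁ = 0.987×8.314×382/423 = 7.41 L.
Isobaric: P stays 423 kPa; V/T = const ⇒ T₂ = 210 K, V₂ = 4.07 L.
W = PΔV = 423×(4.07−7.41) kPa·L = -1410 J.
Work done on the gas = −W_by = 1410 J.

1410 J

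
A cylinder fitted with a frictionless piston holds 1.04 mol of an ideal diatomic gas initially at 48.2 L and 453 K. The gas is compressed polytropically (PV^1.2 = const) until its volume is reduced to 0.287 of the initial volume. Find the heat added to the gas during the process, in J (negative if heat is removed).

P₁ = nRT₁/V₁ = 1.04×8.314×453/48.2 = 81.3 kPa.
Polytropic n=1.2: T₂ = T₁(V₁/V₂)^(n−1) = 453×(3.48)^0.20 = 581 K; P₂ = P₁(V₁/V₂)^n = 363 kPa.
W = (P₁V₁−P₂V₂)/(n−1) = (81.3×48.2−363×13.8)/0.20 = -5550 J.
ΔU = nCvΔT = 1.04×20.8×(581−453) = 2780 J.
Q = ΔU + W = -2780 J.

-2780 J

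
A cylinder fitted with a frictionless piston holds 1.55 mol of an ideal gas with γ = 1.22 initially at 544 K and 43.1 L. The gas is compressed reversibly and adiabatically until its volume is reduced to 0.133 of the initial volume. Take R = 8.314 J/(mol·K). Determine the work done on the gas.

17800 J

P₁ = nRT₁/V₁ = 1.55×8.314×544/43.1 = 163 kPa.
Adiabatic: TV^(γ−1) = const ⇒ T₂ = 544×(7.52)^0.220 = 848 K; PV^γ = const ⇒ P₂ = 1910 kPa.
ΔU = nCvΔT = 1.55×37.8×(848−544) = 17800 J.
Q = 0 for an adiabatic process, so W = −ΔU = -17800 J.
Work done on the gas = −W_by = 17800 J.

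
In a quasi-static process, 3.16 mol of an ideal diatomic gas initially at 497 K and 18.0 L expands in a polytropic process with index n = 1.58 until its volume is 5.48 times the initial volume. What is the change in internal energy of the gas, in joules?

P₁ = nRT₁/V₁ = 3.16×8.314×497/18.0 = 725 kPa.
Polytropic n=1.58: T₂ = T₁(V₁/V₂)^(n−1) = 497×(0.182)^0.58 = 185 K; P₂ = P₁(V₁/V₂)^n = 49.4 kPa.
For an ideal gas ΔU = nCvΔT with Cv = (5/2)R = 20.8 J/(mol·K).
ΔU = 3.16×20.8×(185−497) = -20500 J.

-20500 J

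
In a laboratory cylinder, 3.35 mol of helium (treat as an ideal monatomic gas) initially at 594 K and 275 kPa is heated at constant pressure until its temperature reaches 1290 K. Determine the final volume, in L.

131 L

V₁ = nRT₁/P₁ = 3.35×8.314×594/275 = 60.2 L.
Isobaric: P stays 275 kPa; V/T = const ⇒ T₂ = 1290 K, V₂ = 131 L.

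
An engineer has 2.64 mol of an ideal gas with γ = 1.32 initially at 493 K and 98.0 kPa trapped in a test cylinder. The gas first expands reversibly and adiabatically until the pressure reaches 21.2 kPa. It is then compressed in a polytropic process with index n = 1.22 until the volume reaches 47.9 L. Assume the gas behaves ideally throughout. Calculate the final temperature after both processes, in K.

528 K

V₁ = nRT₁/P₁ = 2.64×8.314×493/98.0 = 110 L.
Step 1 — Adiabatic: T₂/T₁ = (P₂/P₁)^((γ−1)/γ) ⇒ T₂ = 493×(0.216)^0.242 = 340 K; V₂ = 352 L.
ΔU = nCvΔT = 2.64×26.0×(340−493) = -10500 J.
Q = 0 for an adiabatic process, so W = −ΔU = 10500 J.
State after step 1: P = 21.2 kPa, V = 352 L, T = 340 K.
Step 2 — Polytropic n=1.22: T₂ = T₁(V₁/V₂)^(n−1) = 340×(7.35)^0.22 = 528 K; P₂ = P₁(V₁/V₂)^n = 242 kPa.
W = (P₁V₁−P₂V₂)/(n−1) = (21.2×352−242×47.9)/0.22 = -18700 J.
ΔU = nCvΔT = 2.64×26.0×(528−340) = 12900 J.
Q = ΔU + W = -5840 J.
Net over both steps: W = -8210 J, Q = -5840 J, ΔU = 2370 J.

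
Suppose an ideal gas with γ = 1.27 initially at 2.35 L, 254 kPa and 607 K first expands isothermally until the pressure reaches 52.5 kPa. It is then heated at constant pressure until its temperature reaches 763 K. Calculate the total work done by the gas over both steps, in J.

1090 J

n = P₁V₁/(RT₁) = 254×2.35/(8.314×607) = 0.118 mol.
Step 1 — Isothermal: T stays 607 K; PV = const ⇒ V₂ = 11.4 L, P₂ = 52.5 kPa.
ΔU = 0 (ideal gas, T constant).
W = nRT ln(V₂/V₁) = 0.118×8.314×607×ln(4.84) = 941 J.
Q = ΔU + W = 941 J.
State after step 1: P = 52.5 kPa, V = 11.4 L, T = 607 K.
Step 2 — Isobaric: P stays 52.5 kPa; V/T = const ⇒ T₂ = 763 K, V₂ = 14.3 L.
W = PΔV = 52.5×(14.3−11.4) kPa·L = 153 J.
ΔU = nCvΔT = 0.118×30.8×(763−607) = 568 J.
Q = ΔU + W = nCpΔT = 722 J.
Net over both steps: W = 1090 J, Q = 1660 J, ΔU = 568 J.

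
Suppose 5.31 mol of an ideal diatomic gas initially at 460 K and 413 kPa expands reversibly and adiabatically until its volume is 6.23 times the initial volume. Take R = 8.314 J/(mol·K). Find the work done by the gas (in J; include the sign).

26300 J

V₁ = nRT₁/P₁ = 5.31×8.314×460/413 = 49.2 L.
Adiabatic: TV^(γ−1) = const ⇒ T₂ = 460×(0.161)^0.400 = 221 K; PV^γ = const ⇒ P₂ = 31.9 kPa.
ΔU = nCvΔT = 5.31×20.8×(221−460) = -26300 J.
Q = 0 for an adiabatic process, so W = −ΔU = 26300 J.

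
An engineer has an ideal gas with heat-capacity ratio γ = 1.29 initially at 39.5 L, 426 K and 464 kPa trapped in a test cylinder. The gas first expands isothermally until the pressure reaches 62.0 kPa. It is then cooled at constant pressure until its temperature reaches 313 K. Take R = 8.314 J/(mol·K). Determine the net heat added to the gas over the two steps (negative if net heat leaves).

n = P₁V₁/(RT₁) = 464×39.5/(8.314×426) = 5.17 mol.
Step 1 — Isothermal: T stays 426 K; PV = const ⇒ V₂ = 296 L, P₂ = 62.0 kPa.
ΔU = 0 (ideal gas, T constant).
W = nRT ln(V₂/V₁) = 5.17×8.314×426×ln(7.48) = 36900 J.
Q = ΔU + W = 36900 J.
State after step 1: P = 62.0 kPa, V = 296 L, T = 426 K.
Step 2 — Isobaric: P stays 62.0 kPa; V/T = const ⇒ T₂ = 313 K, V₂ = 217 L.
W = PΔV = 62.0×(217−296) kPa·L = -4860 J.
ΔU = nCvΔT = 5.17×28.7×(313−426) = -16800 J.
Q = ΔU + W = nCpΔT = -21600 J.
Net over both steps: W = 32000 J, Q = 15300 J, ΔU = -16800 J.

15300 J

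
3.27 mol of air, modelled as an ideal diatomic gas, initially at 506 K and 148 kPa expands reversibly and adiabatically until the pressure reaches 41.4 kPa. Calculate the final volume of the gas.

V₁ = nRT₁/P₁ = 3.27×8.314×506/148 = 92.9 L.
Adiabatic: T₂/T₁ = (P₂/P₁)^((γ−1)/γ) ⇒ T₂ = 506×(0.280)^0.286 = 352 K; V₂ = 231 L.

231 L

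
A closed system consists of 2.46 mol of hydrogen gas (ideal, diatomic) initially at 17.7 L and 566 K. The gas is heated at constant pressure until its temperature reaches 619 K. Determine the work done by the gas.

P₁ = nRT₁/V₁ = 2.46×8.314×566/17.7 = 654 kPa.
Isobaric: P stays 654 kPa; V/T = const ⇒ T₂ = 619 K, V₂ = 19.4 L.
W = PΔV = 654×(19.4−17.7) kPa·L = 1080 J.

1080 J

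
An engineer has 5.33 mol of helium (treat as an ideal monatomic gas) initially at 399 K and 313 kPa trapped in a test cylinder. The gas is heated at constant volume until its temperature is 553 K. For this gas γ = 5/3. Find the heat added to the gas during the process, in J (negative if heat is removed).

10200 J

V₁ = nRT₁/P₁ = 5.33×8.314×399/313 = 56.5 L.
Isochoric: V stays 56.5 L; P/T = const ⇒ T₂ = 553 K, P₂ = 434 kPa.
W = 0 (no volume change).
ΔU = nCvΔT = 5.33×12.5×(553−399) = 10200 J.
Q = ΔU = 10200 J.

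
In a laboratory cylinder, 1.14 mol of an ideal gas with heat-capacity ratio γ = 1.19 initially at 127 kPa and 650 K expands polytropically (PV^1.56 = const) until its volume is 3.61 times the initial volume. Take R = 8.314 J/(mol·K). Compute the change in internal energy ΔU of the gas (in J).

-16600 J

V₁ = nRT₁/P₁ = 1.14×8.314×650/127 = 48.5 L.
Polytropic n=1.56: T₂ = T₁(V₁/V₂)^(n−1) = 650×(0.277)^0.56 = 317 K; P₂ = P₁(V₁/V₂)^n = 17.1 kPa.
For an ideal gas ΔU = nCvΔT with Cv = R/(γ−1) = 43.8 J/(mol·K).
ΔU = 1.14×43.8×(317−650) = -16600 J.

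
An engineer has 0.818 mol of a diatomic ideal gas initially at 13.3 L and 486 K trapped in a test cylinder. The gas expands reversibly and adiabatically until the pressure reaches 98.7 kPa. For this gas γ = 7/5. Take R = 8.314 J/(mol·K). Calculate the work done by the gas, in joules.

1920 J

P₁ = nRT₁/V₁ = 0.818×8.314×486/13.3 = 249 kPa.
Adiabatic: T₂/T₁ = (P₂/P₁)^((γ−1)/γ) ⇒ T₂ = 486×(0.397)^0.286 = 373 K; V₂ = 25.7 L.
ΔU = nCvΔT = 0.818×20.8×(373−486) = -1920 J.
Q = 0 for an adiabatic process, so W = −ΔU = 1920 J.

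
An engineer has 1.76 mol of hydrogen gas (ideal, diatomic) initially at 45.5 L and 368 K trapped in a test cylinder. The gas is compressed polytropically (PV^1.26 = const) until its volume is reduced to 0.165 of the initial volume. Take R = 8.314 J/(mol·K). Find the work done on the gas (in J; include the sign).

12400 J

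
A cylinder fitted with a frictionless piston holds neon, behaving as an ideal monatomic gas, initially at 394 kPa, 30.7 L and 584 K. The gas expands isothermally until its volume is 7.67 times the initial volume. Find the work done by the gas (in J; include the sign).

n = P₁V₁/(RT₁) = 394×30.7/(8.314×584) = 2.49 mol.
Isothermal: T stays 584 K; PV = const ⇒ V₂ = 235 L, P₂ = 51.4 kPa.
W = nRT ln(V₂/V₁) = 2.49×8.314×584×ln(7.67) = 24600 J.

24600 J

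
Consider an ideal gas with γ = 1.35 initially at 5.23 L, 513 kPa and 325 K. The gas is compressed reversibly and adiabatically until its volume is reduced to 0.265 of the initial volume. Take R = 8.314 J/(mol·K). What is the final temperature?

Adiabatic: TV^(γ−1) = const ⇒ T₂ = 325×(3.77)^0.350 = 517 K; PV^γ = const ⇒ P₂ = 3080 kPa.

517 K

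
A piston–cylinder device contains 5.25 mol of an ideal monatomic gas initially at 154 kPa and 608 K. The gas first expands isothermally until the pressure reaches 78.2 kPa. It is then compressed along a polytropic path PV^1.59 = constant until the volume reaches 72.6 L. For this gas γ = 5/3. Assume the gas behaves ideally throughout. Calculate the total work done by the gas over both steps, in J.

-48800 J

V₁ = nRT₁/P₁ = 5.25×8.314×608/154 = 172 L.
Step 1 — Isothermal: T stays 608 K; PV = const ⇒ V₂ = 339 L, P₂ = 78.2 kPa.
ΔU = 0 (ideal gas, T constant).
W = nRT ln(V₂/V₁) = 5.25×8.314×608×ln(1.97) = 18000 J.
Q = ΔU + W = 18000 J.
State after step 1: P = 78.2 kPa, V = 339 L, T = 608 K.
Step 2 — Polytropic n=1.59: T₂ = T₁(V₁/V₂)^(n−1) = 608×(4.67)^0.59 = 1510 K; P₂ = P₁(V₁/V₂)^n = 908 kPa.
W = (P₁V₁−P₂V₂)/(n−1) = (78.2×339−908×72.6)/0.59 = -66700 J.
ΔU = nCvΔT = 5.25×12.5×(1510−608) = 59100 J.
Q = ΔU + W = -7680 J.
Net over both steps: W = -48800 J, Q = 10300 J, ΔU = 59100 J.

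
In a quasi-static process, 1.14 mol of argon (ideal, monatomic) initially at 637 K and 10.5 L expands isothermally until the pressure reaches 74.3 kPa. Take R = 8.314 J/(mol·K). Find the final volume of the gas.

81.3 L

P₁ = nRT₁/V₁ = 1.14×8.314×637/10.5 = 575 kPa.
Isothermal: T stays 637 K; PV = const ⇒ V₂ = 81.3 L, P₂ = 74.3 kPa.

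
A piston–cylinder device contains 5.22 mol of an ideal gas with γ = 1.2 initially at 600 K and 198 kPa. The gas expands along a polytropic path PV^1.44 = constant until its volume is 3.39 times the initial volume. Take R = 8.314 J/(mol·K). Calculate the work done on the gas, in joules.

V₁ = nRT₁/P₁ = 5.22×8.314×600/198 = 132 L.
Polytropic n=1.44: T₂ = T₁(V₁/V₂)^(n−1) = 600×(0.295)^0.44 = 351 K; P₂ = P₁(V₁/V₂)^n = 34.1 kPa.
W = (P₁V₁−P₂V₂)/(n−1) = (198×132−34.1×446)/0.44 = 24600 J.
Work done on the gas = −W_by = -24600 J.

-24600 J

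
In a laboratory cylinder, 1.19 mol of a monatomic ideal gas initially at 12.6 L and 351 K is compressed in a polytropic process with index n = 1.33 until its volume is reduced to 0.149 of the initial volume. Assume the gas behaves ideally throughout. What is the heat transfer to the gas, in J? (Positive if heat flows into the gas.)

-4650 J

P₁ = nRT₁/V₁ = 1.19×8.314×351/12.6 = 276 kPa.
Polytropic n=1.33: T₂ = T₁(V₁/V₂)^(n−1) = 351×(6.71)^0.33 = 658 K; P₂ = P₁(V₁/V₂)^n = 3470 kPa.
W = (P₁V₁−P₂V₂)/(n−1) = (276×12.6−3470×1.88)/0.33 = -9200 J.
ΔU = nCvΔT = 1.19×12.5×(658−351) = 4550 J.
Q = ΔU + W = -4650 J.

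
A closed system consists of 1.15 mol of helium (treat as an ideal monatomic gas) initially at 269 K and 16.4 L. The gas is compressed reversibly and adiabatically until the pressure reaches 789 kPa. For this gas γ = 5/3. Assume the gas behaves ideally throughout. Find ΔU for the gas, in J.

3500 J

P₁ = nRT₁/V₁ = 1.15×8.314×269/16.4 = 157 kPa.
Adiabatic: T₂/T₁ = (P₂/P₁)^((γ−1)/γ) ⇒ T₂ = 269×(5.03)^0.400 = 513 K; V₂ = 6.22 L.
For an ideal gas ΔU = nCvΔT with Cv = (3/2)R = 12.5 J/(mol·K).
ΔU = 1.15×12.5×(513−269) = 3500 J.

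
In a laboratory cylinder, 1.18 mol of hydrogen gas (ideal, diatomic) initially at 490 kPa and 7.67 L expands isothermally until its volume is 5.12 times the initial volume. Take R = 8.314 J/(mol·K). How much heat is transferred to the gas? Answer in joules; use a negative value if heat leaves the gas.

T₁ = P₁V₁/(nR) = 490×7.67/(1.18×8.314) = 383 K.
Isothermal: T stays 383 K; PV = const ⇒ V₂ = 39.3 L, P₂ = 95.7 kPa.
ΔU = 0 (ideal gas, T constant).
W = nRT ln(V₂/V₁) = 1.18×8.314×383×ln(5.12) = 6140 J.
Q = ΔU + W = 6140 J.

6140 J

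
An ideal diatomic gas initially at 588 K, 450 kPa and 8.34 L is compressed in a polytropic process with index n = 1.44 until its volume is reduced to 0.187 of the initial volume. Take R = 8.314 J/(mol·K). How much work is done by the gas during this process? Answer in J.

-9310 J

n = P₁V₁/(RT₁) = 450×8.34/(8.314×588) = 0.768 mol.
Polytropic n=1.44: T₂ = T₁(V₁/V₂)^(n−1) = 588×(5.35)^0.44 = 1230 K; P₂ = P₁(V₁/V₂)^n = 5030 kPa.
W = (P₁V₁−P₂V₂)/(n−1) = (450×8.34−5030×1.56)/0.44 = -9310 J.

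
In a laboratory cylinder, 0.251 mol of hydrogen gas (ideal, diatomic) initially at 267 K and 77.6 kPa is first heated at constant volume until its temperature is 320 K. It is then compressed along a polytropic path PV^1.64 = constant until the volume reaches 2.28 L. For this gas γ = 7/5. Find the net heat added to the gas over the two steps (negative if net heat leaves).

955 J

V₁ = nRT₁/P₁ = 0.251×8.314×267/77.6 = 7.18 L.
Step 1 — Isochoric: V stays 7.18 L; P/T = const ⇒ T₂ = 320 K, P₂ = 93.0 kPa.
W = 0 (no volume change).
ΔU = nCvΔT = 0.251×20.8×(320−267) = 277 J.
Q = ΔU = 277 J.
State after step 1: P = 93.0 kPa, V = 7.18 L, T = 320 K.
Step 2 — Polytropic n=1.64: T₂ = T₁(V₁/V₂)^(n−1) = 320×(3.15)^0.64 = 667 K; P₂ = P₁(V₁/V₂)^n = 610 kPa.
W = (P₁V₁−P₂V₂)/(n−1) = (93.0×7.18−610×2.28)/0.64 = -1130 J.
ΔU = nCvΔT = 0.251×20.8×(667−320) = 1810 J.
Q = ΔU + W = 678 J.
Net over both steps: W = -1130 J, Q = 955 J, ΔU = 2090 J.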